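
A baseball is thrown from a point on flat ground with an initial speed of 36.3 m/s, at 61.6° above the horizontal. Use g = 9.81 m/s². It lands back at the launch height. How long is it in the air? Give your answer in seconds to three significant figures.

6.51 s

Resolve: vₓ = 36.30 cos 61.6° = 17.27 m/s and v_y0 = 36.30 sin 61.6° = 31.93 m/s.
It returns to y = 0 when t = 2 v_y0 / g = 2(31.93)/9.81 = 6.510 s.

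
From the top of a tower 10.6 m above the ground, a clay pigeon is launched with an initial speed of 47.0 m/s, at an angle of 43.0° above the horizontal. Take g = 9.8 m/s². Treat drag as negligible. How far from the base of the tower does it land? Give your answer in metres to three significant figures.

Horizontal component vₓ = 47.00 cos 43.0° = 34.37 m/s; vertical v_y0 = 47.00 sin 43.0° = 32.05 m/s.
Vertical motion (up positive, ground at y = 0): 4.900 t² − (32.05) t − 10.6 = 0, so t = (32.05 + √(32.05² + 2·9.80·10.6)) / 9.80 = (32.05 + 35.15) / 9.80 = 6.857 s.
Horizontal distance: R = vₓ t = 34.37 × 6.857 = 235.7 m.

236 m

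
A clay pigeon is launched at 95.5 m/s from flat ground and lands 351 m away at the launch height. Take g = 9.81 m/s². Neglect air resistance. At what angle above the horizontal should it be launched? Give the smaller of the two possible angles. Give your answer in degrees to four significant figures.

11.09°

Level-ground range R = v₀² sin(2θ)/g ⇒ sin(2θ) = gR/v₀² = 9.81 × 351 / 95.5² = 0.3775.
2θ = 22.18° or 180° − 22.18° = 157.8°, so θ = 11.09° or 78.91°.
The smaller angle is 11.09°.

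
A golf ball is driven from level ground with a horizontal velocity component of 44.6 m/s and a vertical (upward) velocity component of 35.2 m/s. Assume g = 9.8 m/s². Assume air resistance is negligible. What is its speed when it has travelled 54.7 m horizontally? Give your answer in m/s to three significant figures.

50.3 m/s

At x = 54.7 m, t = x/vₓ = 54.7/44.60 = 1.226 s.
Vertical velocity there: v_y = v_y0 − g t = 35.20 − 9.80 × 1.226 = 23.18 m/s.
Speed: √(vₓ² + v_y²) = √(44.60² + 23.18²) = 50.26 m/s.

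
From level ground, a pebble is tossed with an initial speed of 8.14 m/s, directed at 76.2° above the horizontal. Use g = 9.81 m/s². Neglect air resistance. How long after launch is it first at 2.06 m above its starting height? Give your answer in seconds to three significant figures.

0.327 s

Components: vₓ = 8.140 cos 76.2° = 1.942 m/s, v_y0 = 8.140 sin 76.2° = 7.905 m/s.
Height y(t) = 7.905 t − 4.905 t² = 2.06 gives 4.905 t² − 7.905 t + 2.06 = 0.
Quadratic formula: t = (7.905 ± √22.072) / 9.81 = (7.905 ± 4.698) / 9.81 → t = 0.3269 s or 1.285 s.
The first (ascending) time is 0.3269 s.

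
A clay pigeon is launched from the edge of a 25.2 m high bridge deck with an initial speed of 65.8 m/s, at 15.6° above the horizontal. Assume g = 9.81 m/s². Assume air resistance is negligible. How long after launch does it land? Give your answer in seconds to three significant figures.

vₓ = 65.80 cos 15.6° = 63.38 m/s; v_y0 = 65.80 sin 15.6° = 17.69 m/s.
The projectile lands when y = 25.2 + (17.69) t − ½·9.81·t² = 0. Positive root: t = (17.69 + √(17.69² + 2·9.81·25.2)) / 9.81 = (17.69 + 28.42) / 9.81 = 4.701 s.

4.70 s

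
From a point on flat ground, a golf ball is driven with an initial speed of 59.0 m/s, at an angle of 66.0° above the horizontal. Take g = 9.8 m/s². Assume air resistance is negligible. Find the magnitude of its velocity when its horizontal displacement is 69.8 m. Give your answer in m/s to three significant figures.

vₓ = 59.00 cos 66.0° = 24.00 m/s; v_y0 = 59.00 sin 66.0° = 53.90 m/s.
x = vₓ t ⇒ t = 69.8/24.00 = 2.909 s.
Vertical velocity there: v_y = v_y0 − g t = 53.90 − 9.80 × 2.909 = 25.39 m/s.
Speed: √(vₓ² + v_y²) = √(24.00² + 25.39²) = 34.94 m/s.

34.9 m/s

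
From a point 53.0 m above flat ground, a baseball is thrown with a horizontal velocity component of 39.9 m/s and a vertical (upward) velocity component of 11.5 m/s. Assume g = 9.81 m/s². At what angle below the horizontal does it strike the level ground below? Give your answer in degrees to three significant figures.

Vertical motion (up positive, ground at y = 0): 4.905 t² − (11.50) t − 53.0 = 0, so t = (11.50 + √(11.50² + 2·9.81·53.0)) / 9.81 = (11.50 + 34.24) / 9.81 = 4.662 s.
At impact: v_y = v_y0 − g t = −34.24 m/s; vₓ = 39.90 m/s.
Angle below horizontal: arctan(|v_y|/vₓ) = arctan(34.24/39.90) = 40.63°.

40.6°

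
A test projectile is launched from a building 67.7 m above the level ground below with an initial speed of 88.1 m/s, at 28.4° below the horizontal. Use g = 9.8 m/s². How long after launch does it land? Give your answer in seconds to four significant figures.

1.390 s

Resolve: vₓ = 88.10 cos 28.4° = 77.50 m/s and v_y0 = −41.90 m/s (downward).
Vertical motion (up positive, ground at y = 0): 4.900 t² − (−41.90) t − 67.7 = 0, so t = (−41.90 + √(41.90² + 2·9.80·67.7)) / 9.80 = (−41.90 + 55.52) / 9.80 = 1.390 s.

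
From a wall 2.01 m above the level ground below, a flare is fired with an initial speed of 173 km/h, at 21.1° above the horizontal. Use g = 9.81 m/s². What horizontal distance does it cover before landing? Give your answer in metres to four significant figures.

Convert: 173 km/h = 173/3.6 = 48.06 m/s.
Components: vₓ = 48.06 cos 21.1° = 44.83 m/s, v_y0 = 48.06 sin 21.1° = 17.30 m/s.
The projectile lands when y = 2.01 + (17.30) t − ½·9.81·t² = 0. Positive root: t = (17.30 + √(17.30² + 2·9.81·2.01)) / 9.81 = (17.30 + 18.40) / 9.81 = 3.640 s.
Horizontal distance: R = vₓ t = 44.83 × 3.640 = 163.2 m.

163.2 m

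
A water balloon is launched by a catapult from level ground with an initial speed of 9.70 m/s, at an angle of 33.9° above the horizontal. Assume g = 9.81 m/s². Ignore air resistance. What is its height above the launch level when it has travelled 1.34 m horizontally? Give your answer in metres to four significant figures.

0.7646 m

vₓ = 9.700 cos 33.9° = 8.051 m/s; v_y0 = 9.700 sin 33.9° = 5.410 m/s.
At x = 1.34 m, t = x/vₓ = 1.34/8.051 = 0.1664 s.
Height: y = v_y0 t − ½ g t² = 5.410 × 0.1664 − 4.905 × 0.1664² = 0.9004 − 0.1359 = 0.7646 m.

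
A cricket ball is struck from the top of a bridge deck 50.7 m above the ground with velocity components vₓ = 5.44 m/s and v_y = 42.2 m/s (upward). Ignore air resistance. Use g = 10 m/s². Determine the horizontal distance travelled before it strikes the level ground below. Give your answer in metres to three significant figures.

51.7 m

Vertical motion (up positive, ground at y = 0): 5.000 t² − (42.20) t − 50.7 = 0, so t = (42.20 + √(42.20² + 2·10.0·50.7)) / 10.0 = (42.20 + 52.87) / 10.0 = 9.507 s.
Horizontal distance: R = vₓ t = 5.440 × 9.507 = 51.72 m.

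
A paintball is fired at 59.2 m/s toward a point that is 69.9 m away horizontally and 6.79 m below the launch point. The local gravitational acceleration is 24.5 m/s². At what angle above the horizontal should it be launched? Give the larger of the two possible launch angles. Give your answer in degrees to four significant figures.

Trajectory: y = x tanθ − g x² (1 + tan²θ)/(2v₀²). With x = 69.9, y = −6.79, v₀ = 59.2, g = 24.5:
17.08 tan²θ − 69.9 tanθ + (10.29) = 0.
tanθ = [69.9 ± √(69.9² − 4 × 17.08 × (10.29))] / (2 × 17.08) = (69.9 ± 64.68) / 34.16, giving tanθ = 0.1529 or 3.940.
θ = 8.693° or 75.76°; the larger is 75.76°.

75.76°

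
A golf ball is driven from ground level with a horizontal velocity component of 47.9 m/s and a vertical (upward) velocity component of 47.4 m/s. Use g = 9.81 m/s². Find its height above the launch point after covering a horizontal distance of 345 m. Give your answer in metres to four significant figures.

Time to reach x = 345 m: t = x/vₓ = 345/47.90 = 7.203 s.
Height: y = v_y0 t − ½ g t² = 47.40 × 7.203 − 4.905 × 7.203² = 341.4 − 254.5 = 86.95 m.

86.95 m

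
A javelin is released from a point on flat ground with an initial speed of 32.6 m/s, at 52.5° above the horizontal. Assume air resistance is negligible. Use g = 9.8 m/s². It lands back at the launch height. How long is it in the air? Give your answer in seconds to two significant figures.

5.3 s

vₓ = 32.60 cos 52.5° = 19.85 m/s; v_y0 = 32.60 sin 52.5° = 25.86 m/s.
Time of flight on level ground: T = 2 v_y0 / g = 2 × 25.86 / 9.80 = 5.278 s.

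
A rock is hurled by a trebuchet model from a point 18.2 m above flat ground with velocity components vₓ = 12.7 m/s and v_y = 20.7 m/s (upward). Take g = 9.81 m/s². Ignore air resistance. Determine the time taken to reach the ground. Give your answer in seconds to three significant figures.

With up positive and y = 0 at the ground: y(t) = 18.2 + (20.70) t − 4.905 t². Setting y = 0 and taking the positive root: t = [20.70 + √(20.70² + 2·9.81·18.2)] / 9.81 = (20.70 + 28.03) / 9.81 = 4.967 s.

4.97 s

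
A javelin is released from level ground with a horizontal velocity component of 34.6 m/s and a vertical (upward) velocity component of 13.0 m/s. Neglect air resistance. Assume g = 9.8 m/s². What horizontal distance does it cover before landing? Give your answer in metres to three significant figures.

Time aloft: T = 2 v_y0 / g = 2 × 13.00 / 9.80 = 2.653 s.
Horizontal distance R = vₓ T = 34.60 × 2.653 = 91.80 m.

91.8 m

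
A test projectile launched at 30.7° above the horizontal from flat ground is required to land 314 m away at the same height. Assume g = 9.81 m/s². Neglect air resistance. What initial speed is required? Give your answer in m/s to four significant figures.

Level-ground range: R = v₀² sin(2θ)/g, so v₀ = √(gR / sin 2θ).
v₀ = √(9.81 × 314 / sin 61.40°) = √(3080 / 0.8780) = √3508.4 = 59.23 m/s.

59.23 m/s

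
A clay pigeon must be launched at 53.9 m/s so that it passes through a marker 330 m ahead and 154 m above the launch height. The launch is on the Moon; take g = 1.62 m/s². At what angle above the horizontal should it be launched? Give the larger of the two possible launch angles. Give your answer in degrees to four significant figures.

84.44°

Trajectory: y = x tanθ − g x² (1 + tan²θ)/(2v₀²). With x = 330, y = 154, v₀ = 53.9, g = 1.62:
30.36 tan²θ − 330 tanθ + (184.4) = 0.
tanθ = [330 ± √(330² − 4 × 30.36 × (184.4))] / (2 × 30.36) = (330 ± 294.1) / 60.72, giving tanθ = 0.5908 or 10.28.
θ = 30.57° or 84.44°; the larger is 84.44°.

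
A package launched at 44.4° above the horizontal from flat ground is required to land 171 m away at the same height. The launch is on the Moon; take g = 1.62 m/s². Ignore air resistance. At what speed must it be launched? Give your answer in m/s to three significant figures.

On level ground R = v₀² sin 2θ / g ⇒ v₀ = √(gR / sin 2θ).
v₀ = √(1.62 × 171 / sin 88.80°) = √(277.0 / 0.9998) = √277.08 = 16.65 m/s.

16.6 m/s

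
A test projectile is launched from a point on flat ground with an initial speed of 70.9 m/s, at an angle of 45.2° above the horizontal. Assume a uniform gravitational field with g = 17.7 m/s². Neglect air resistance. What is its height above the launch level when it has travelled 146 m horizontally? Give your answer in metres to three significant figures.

Components: vₓ = 70.90 cos 45.2° = 49.96 m/s, v_y0 = 70.90 sin 45.2° = 50.31 m/s.
At x = 146 m, t = x/vₓ = 146/49.96 = 2.922 s.
Height: y = v_y0 t − ½ g t² = 50.31 × 2.922 − 8.850 × 2.922² = 147.0 − 75.58 = 71.44 m.

71.4 m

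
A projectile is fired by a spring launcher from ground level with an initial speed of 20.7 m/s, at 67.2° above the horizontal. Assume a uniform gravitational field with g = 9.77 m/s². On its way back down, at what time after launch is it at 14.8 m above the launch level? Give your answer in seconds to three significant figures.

Resolve: vₓ = 20.70 cos 67.2° = 8.022 m/s and v_y0 = 20.70 sin 67.2° = 19.08 m/s.
Require v_y0 t − ½ g t² = 14.8, i.e. 4.885 t² − 19.08 t + 14.8 = 0.
t = [19.08 ± √(19.08² − 2·9.77·14.8)] / 9.77 = (19.08 ± 8.658) / 9.77, so t = 1.067 s or t = 2.839 s.
The descending-branch root is 2.839 s.

2.84 s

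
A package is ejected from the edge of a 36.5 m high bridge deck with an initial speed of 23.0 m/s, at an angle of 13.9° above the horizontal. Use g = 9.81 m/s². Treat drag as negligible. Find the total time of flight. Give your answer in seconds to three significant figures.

3.35 s

Components: vₓ = 23.00 cos 13.9° = 22.33 m/s, v_y0 = 23.00 sin 13.9° = 5.525 m/s.
The projectile lands when y = 36.5 + (5.525) t − ½·9.81·t² = 0. Positive root: t = (5.525 + √(5.525² + 2·9.81·36.5)) / 9.81 = (5.525 + 27.33) / 9.81 = 3.349 s.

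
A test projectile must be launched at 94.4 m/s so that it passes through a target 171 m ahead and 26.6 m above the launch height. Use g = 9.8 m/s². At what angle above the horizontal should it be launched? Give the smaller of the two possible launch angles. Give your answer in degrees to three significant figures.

14.3°

Trajectory: y = x tanθ − g x² (1 + tan²θ)/(2v₀²). With x = 171, y = 26.6, v₀ = 94.4, g = 9.80:
16.08 tan²θ − 171 tanθ + (42.68) = 0.
tanθ = [171 ± √(171² − 4 × 16.08 × (42.68))] / (2 × 16.08) = (171 ± 162.8) / 32.16, giving tanθ = 0.2557 or 10.38.
θ = 14.34° or 84.50°; the smaller is 14.34°.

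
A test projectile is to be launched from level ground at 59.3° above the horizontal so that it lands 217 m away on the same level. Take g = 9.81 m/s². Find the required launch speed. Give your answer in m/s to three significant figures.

49.2 m/s

On level ground R = v₀² sin 2θ / g ⇒ v₀ = √(gR / sin 2θ).
v₀ = √(9.81 × 217 / sin 118.6°) = √(2129 / 0.8780) = √2424.6 = 49.24 m/s.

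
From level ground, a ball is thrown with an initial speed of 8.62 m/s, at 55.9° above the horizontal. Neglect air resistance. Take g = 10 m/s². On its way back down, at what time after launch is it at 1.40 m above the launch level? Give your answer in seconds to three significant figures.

Horizontal component vₓ = 8.620 cos 55.9° = 4.833 m/s; vertical v_y0 = 8.620 sin 55.9° = 7.138 m/s.
Set y = v_y0 t − ½ g t² = 1.40: 5.000 t² − 7.138 t + 1.40 = 0.
t = [7.138 ± √(7.138² − 2·10.0·1.40)] / 10.0 = (7.138 ± 4.791) / 10.0, so t = 0.2347 s or t = 1.193 s.
The descending-branch root is 1.193 s.

1.19 s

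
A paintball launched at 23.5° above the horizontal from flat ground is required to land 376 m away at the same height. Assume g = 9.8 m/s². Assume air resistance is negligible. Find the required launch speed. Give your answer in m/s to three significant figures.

71.0 m/s

Level-ground range: R = v₀² sin(2θ)/g, so v₀ = √(gR / sin 2θ).
v₀ = √(9.80 × 376 / sin 47.00°) = √(3685 / 0.7314) = √5038.3 = 70.98 m/s.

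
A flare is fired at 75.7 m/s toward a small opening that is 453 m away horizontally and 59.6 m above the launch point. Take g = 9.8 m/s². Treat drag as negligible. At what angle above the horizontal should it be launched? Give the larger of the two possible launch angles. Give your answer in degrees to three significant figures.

Trajectory: y = x tanθ − g x² (1 + tan²θ)/(2v₀²). With x = 453, y = 59.6, v₀ = 75.7, g = 9.80:
175.5 tan²θ − 453 tanθ + (235.1) = 0.
tanθ = [453 ± √(453² − 4 × 175.5 × (235.1))] / (2 × 175.5) = (453 ± 200.5) / 350.9, giving tanθ = 0.7194 or 1.862.
θ = 35.73° or 61.77°; the larger is 61.77°.

61.8°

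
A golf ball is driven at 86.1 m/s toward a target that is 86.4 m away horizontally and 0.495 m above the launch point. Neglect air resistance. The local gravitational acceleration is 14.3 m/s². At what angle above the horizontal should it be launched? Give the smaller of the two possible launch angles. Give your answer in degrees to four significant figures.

Trajectory: y = x tanθ − g x² (1 + tan²θ)/(2v₀²). With x = 86.4, y = 0.495, v₀ = 86.1, g = 14.3:
7.200 tan²θ − 86.4 tanθ + (7.695) = 0.
tanθ = [86.4 ± √(86.4² − 4 × 7.200 × (7.695))] / (2 × 7.200) = (86.4 ± 85.11) / 14.40, giving tanθ = 0.08973 or 11.91.
θ = 5.128° or 85.20°; the smaller is 5.128°.

5.128°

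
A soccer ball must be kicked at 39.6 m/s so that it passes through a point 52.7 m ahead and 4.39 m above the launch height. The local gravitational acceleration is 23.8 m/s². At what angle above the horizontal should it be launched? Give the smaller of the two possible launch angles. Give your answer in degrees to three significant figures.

33.2°

Trajectory: y = x tanθ − g x² (1 + tan²θ)/(2v₀²). With x = 52.7, y = 4.39, v₀ = 39.6, g = 23.8:
21.08 tan²θ − 52.7 tanθ + (25.47) = 0.
tanθ = [52.7 ± √(52.7² − 4 × 21.08 × (25.47))] / (2 × 21.08) = (52.7 ± 25.11) / 42.15, giving tanθ = 0.6546 or 1.846.
θ = 33.21° or 61.55°; the smaller is 33.21°.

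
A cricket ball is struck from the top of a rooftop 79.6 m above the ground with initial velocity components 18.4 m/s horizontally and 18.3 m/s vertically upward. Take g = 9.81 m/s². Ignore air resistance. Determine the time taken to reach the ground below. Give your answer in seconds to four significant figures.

6.305 s

With up positive and y = 0 at the ground: y(t) = 79.6 + (18.30) t − 4.905 t². Setting y = 0 and taking the positive root: t = [18.30 + √(18.30² + 2·9.81·79.6)] / 9.81 = (18.30 + 43.55) / 9.81 = 6.305 s.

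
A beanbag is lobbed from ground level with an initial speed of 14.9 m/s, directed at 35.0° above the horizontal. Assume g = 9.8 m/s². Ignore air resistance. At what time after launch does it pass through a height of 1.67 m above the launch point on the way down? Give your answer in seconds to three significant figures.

1.52 s

vₓ = 14.90 cos 35.0° = 12.21 m/s; v_y0 = 14.90 sin 35.0° = 8.546 m/s.
Require v_y0 t − ½ g t² = 1.67, i.e. 4.900 t² − 8.546 t + 1.67 = 0.
t = [8.546 ± √(8.546² − 2·9.80·1.67)] / 9.80 = (8.546 ± 6.349) / 9.80, so t = 0.2242 s or t = 1.520 s.
The descending-branch root is 1.520 s.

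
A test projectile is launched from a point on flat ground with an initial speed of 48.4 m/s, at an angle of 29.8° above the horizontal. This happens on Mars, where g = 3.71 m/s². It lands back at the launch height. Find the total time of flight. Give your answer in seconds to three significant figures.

Horizontal component vₓ = 48.40 cos 29.8° = 42.00 m/s; vertical v_y0 = 48.40 sin 29.8° = 24.05 m/s.
Landing at launch height ⇒ T = 2 v_y0 / g = 2 × 24.05 / 3.71 = 12.97 s.

13.0 s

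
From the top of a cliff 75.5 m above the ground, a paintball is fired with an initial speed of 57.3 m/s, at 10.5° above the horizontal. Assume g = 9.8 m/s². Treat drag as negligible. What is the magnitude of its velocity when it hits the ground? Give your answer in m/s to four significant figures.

69.02 m/s

Resolve: vₓ = 57.30 cos 10.5° = 56.34 m/s and v_y0 = 57.30 sin 10.5° = 10.44 m/s.
The projectile lands when y = 75.5 + (10.44) t − ½·9.80·t² = 0. Positive root: t = (10.44 + √(10.44² + 2·9.80·75.5)) / 9.80 = (10.44 + 39.86) / 9.80 = 5.133 s.
Vertical velocity at impact: v_y = v_y0 − g t = 10.44 − 9.80 × 5.133 = −39.86 m/s.
Speed: |v| = √(vₓ² + v_y²) = √(56.34² + 39.86²) = 69.02 m/s.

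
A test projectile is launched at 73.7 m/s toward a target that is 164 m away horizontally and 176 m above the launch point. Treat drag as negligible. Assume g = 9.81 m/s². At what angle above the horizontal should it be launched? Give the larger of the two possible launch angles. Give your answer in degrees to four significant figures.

79.01°

Trajectory: y = x tanθ − g x² (1 + tan²θ)/(2v₀²). With x = 164, y = 176, v₀ = 73.7, g = 9.81:
24.29 tan²θ − 164 tanθ + (200.3) = 0.
tanθ = [164 ± √(164² − 4 × 24.29 × (200.3))] / (2 × 24.29) = (164 ± 86.24) / 48.58, giving tanθ = 1.601 or 5.152.
θ = 58.01° or 79.01°; the larger is 79.01°.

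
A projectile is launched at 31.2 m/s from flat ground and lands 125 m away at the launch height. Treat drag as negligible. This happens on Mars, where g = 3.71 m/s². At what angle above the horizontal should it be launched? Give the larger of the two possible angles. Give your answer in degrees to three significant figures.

Level-ground range R = v₀² sin(2θ)/g ⇒ sin(2θ) = gR/v₀² = 3.71 × 125 / 31.2² = 0.4764.
2θ = 28.45° or 180° − 28.45° = 151.5°, so θ = 14.23° or 75.77°.
The larger angle is 75.77°.

75.8°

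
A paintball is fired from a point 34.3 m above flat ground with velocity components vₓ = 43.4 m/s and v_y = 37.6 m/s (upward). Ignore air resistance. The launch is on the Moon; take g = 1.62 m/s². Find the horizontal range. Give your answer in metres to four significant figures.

2053 m

Vertical motion (up positive, ground at y = 0): 0.8100 t² − (37.60) t − 34.3 = 0, so t = (37.60 + √(37.60² + 2·1.62·34.3)) / 1.62 = (37.60 + 39.05) / 1.62 = 47.31 s.
Horizontal distance: R = vₓ t = 43.40 × 47.31 = 2053 m.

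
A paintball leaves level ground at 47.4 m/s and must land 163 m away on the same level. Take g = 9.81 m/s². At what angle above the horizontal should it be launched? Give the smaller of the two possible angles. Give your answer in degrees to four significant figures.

22.69°

Level-ground range R = v₀² sin(2θ)/g ⇒ sin(2θ) = gR/v₀² = 9.81 × 163 / 47.4² = 0.7117.
2θ = 45.37° or 180° − 45.37° = 134.6°, so θ = 22.69° or 67.31°.
The smaller angle is 22.69°.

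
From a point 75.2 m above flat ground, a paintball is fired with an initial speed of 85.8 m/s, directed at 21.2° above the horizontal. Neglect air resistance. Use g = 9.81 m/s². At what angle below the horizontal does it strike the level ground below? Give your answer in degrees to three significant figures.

31.7°

Components: vₓ = 85.80 cos 21.2° = 79.99 m/s, v_y0 = 85.80 sin 21.2° = 31.03 m/s.
Vertical motion (up positive, ground at y = 0): 4.905 t² − (31.03) t − 75.2 = 0, so t = (31.03 + √(31.03² + 2·9.81·75.2)) / 9.81 = (31.03 + 49.38) / 9.81 = 8.196 s.
At impact: v_y = v_y0 − g t = −49.38 m/s; vₓ = 79.99 m/s.
Angle below horizontal: arctan(|v_y|/vₓ) = arctan(49.38/79.99) = 31.69°.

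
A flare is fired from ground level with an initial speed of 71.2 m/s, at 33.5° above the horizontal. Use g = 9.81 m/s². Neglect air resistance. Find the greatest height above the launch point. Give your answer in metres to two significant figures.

79 m

Resolve: vₓ = 71.20 cos 33.5° = 59.37 m/s and v_y0 = 71.20 sin 33.5° = 39.30 m/s.
At the apex v_y = 0, so H = v_y0²/(2g) = 39.30²/19.62 = 78.71 m.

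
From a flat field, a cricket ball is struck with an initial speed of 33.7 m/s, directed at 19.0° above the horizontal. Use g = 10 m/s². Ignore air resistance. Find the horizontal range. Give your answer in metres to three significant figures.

69.9 m

Resolve: vₓ = 33.70 cos 19.0° = 31.86 m/s and v_y0 = 33.70 sin 19.0° = 10.97 m/s.
Time aloft: T = 2 v_y0 / g = 2 × 10.97 / 10.0 = 2.194 s.
Horizontal distance R = vₓ T = 31.86 × 2.194 = 69.92 m.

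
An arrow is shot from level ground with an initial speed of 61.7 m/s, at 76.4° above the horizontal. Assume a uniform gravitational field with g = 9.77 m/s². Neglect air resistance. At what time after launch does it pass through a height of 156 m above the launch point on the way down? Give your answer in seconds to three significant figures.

8.53 s

vₓ = 61.70 cos 76.4° = 14.51 m/s; v_y0 = 61.70 sin 76.4° = 59.97 m/s.
Height y(t) = 59.97 t − 4.885 t² = 156 gives 4.885 t² − 59.97 t + 156 = 0.
t = [59.97 ± √(59.97² − 2·9.77·156)] / 9.77 = (59.97 ± 23.41) / 9.77, so t = 3.742 s or t = 8.535 s.
The descending-branch root is 8.535 s.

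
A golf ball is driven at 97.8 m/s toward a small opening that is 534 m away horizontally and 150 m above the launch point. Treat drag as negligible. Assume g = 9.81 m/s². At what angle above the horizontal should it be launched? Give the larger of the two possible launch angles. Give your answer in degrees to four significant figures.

Trajectory: y = x tanθ − g x² (1 + tan²θ)/(2v₀²). With x = 534, y = 150, v₀ = 97.8, g = 9.81:
146.2 tan²θ − 534 tanθ + (296.2) = 0.
tanθ = [534 ± √(534² − 4 × 146.2 × (296.2))] / (2 × 146.2) = (534 ± 334.5) / 292.5, giving tanθ = 0.6822 or 2.970.
θ = 34.30° or 71.39°; the larger is 71.39°.

71.39°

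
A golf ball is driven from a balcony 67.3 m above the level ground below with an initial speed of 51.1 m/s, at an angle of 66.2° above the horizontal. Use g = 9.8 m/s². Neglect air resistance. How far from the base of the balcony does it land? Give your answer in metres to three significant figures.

Resolve: vₓ = 51.10 cos 66.2° = 20.62 m/s and v_y0 = 51.10 sin 66.2° = 46.75 m/s.
With up positive and y = 0 at the ground: y(t) = 67.3 + (46.75) t − 4.900 t². Setting y = 0 and taking the positive root: t = [46.75 + √(46.75² + 2·9.80·67.3)] / 9.80 = (46.75 + 59.20) / 9.80 = 10.81 s.
Horizontal distance: R = vₓ t = 20.62 × 10.81 = 223.0 m.

223 m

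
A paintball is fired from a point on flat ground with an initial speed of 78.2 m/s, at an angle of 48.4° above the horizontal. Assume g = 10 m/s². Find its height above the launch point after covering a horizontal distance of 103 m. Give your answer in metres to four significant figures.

vₓ = 78.20 cos 48.4° = 51.92 m/s; v_y0 = 78.20 sin 48.4° = 58.48 m/s.
Time to reach x = 103 m: t = x/vₓ = 103/51.92 = 1.984 s.
Height: y = v_y0 t − ½ g t² = 58.48 × 1.984 − 5.000 × 1.984² = 116.0 − 19.68 = 96.33 m.

96.33 m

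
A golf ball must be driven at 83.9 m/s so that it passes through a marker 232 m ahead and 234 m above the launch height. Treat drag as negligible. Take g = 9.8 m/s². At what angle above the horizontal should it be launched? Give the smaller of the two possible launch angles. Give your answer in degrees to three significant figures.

57.4°

Trajectory: y = x tanθ − g x² (1 + tan²θ)/(2v₀²). With x = 232, y = 234, v₀ = 83.9, g = 9.80:
37.47 tan²θ − 232 tanθ + (271.5) = 0.
tanθ = [232 ± √(232² − 4 × 37.47 × (271.5))] / (2 × 37.47) = (232 ± 114.6) / 74.93, giving tanθ = 1.566 or 4.626.
θ = 57.44° or 77.80°; the smaller is 57.44°.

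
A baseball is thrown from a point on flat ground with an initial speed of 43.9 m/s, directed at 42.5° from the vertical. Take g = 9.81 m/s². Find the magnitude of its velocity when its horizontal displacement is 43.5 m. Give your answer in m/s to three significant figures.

34.7 m/s

Resolve: vₓ = 43.90 sin 42.5° = 29.66 m/s and v_y0 = 43.90 cos 42.5° = 32.37 m/s.
x = vₓ t ⇒ t = 43.5/29.66 = 1.467 s.
Vertical velocity there: v_y = v_y0 − g t = 32.37 − 9.81 × 1.467 = 17.98 m/s.
Speed: √(vₓ² + v_y²) = √(29.66² + 17.98²) = 34.68 m/s.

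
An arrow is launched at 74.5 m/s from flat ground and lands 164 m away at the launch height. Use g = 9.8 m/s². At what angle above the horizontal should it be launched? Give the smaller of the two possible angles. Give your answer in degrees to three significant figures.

From R = (v₀²/g) sin 2θ: sin 2θ = 9.80 × 164 / 5550.2 = 0.2896.
2θ = 16.83° or 180° − 16.83° = 163.2°, so θ = 8.416° or 81.58°.
The smaller angle is 8.416°.

8.42°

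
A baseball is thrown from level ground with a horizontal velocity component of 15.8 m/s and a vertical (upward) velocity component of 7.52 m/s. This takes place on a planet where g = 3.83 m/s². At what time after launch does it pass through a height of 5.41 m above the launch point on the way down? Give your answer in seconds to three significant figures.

2.98 s

Height y(t) = 7.520 t − 1.915 t² = 5.41 gives 1.915 t² − 7.520 t + 5.41 = 0.
t = [7.520 ± √(7.520² − 2·3.83·5.41)] / 3.83 = (7.520 ± 3.887) / 3.83, so t = 0.9485 s or t = 2.978 s.
The descending-branch root is 2.978 s.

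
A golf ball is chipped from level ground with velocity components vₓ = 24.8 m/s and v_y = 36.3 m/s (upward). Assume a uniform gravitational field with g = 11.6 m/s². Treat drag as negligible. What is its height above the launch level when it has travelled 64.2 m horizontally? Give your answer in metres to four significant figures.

55.10 m

Time to reach x = 64.2 m: t = x/vₓ = 64.2/24.80 = 2.589 s.
Height: y = v_y0 t − ½ g t² = 36.30 × 2.589 − 5.800 × 2.589² = 93.97 − 38.87 = 55.10 m.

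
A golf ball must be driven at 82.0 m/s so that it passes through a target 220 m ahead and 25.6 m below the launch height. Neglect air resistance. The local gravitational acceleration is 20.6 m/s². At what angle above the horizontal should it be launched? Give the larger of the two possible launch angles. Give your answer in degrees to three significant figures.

Trajectory: y = x tanθ − g x² (1 + tan²θ)/(2v₀²). With x = 220, y = −25.6, v₀ = 82.0, g = 20.6:
74.14 tan²θ − 220 tanθ + (48.54) = 0.
tanθ = [220 ± √(220² − 4 × 74.14 × (48.54))] / (2 × 74.14) = (220 ± 184.4) / 148.3, giving tanθ = 0.2401 or 2.727.
θ = 13.50° or 69.86°; the larger is 69.86°.

69.9°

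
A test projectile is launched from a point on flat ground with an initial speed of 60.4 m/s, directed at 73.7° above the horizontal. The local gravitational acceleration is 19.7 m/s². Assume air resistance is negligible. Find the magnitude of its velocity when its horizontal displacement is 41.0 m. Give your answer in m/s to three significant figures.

Components: vₓ = 60.40 cos 73.7° = 16.95 m/s, v_y0 = 60.40 sin 73.7° = 57.97 m/s.
Time to reach x = 41.0 m: t = x/vₓ = 41.0/16.95 = 2.419 s.
Vertical velocity there: v_y = v_y0 − g t = 57.97 − 19.7 × 2.419 = 10.33 m/s.
Speed: √(vₓ² + v_y²) = √(16.95² + 10.33²) = 19.85 m/s.

19.8 m/s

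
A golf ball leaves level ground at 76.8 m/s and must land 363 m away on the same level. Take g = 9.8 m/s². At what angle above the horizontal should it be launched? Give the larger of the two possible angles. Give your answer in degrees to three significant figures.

R = v₀² sin 2θ / g gives sin 2θ = gR/v₀² = 9.80·363/76.8² = 0.6031.
2θ = 37.09° or 180° − 37.09° = 142.9°, so θ = 18.55° or 71.45°.
The larger angle is 71.45°.

71.5°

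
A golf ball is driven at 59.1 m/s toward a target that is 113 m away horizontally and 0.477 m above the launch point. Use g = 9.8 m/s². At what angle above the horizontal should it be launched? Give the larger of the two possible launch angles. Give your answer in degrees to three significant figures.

Trajectory: y = x tanθ − g x² (1 + tan²θ)/(2v₀²). With x = 113, y = 0.477, v₀ = 59.1, g = 9.80:
17.91 tan²θ − 113 tanθ + (18.39) = 0.
tanθ = [113 ± √(113² − 4 × 17.91 × (18.39))] / (2 × 17.91) = (113 ± 107.0) / 35.83, giving tanθ = 0.1672 or 6.141.
θ = 9.491° or 80.75°; the larger is 80.75°.

80.8°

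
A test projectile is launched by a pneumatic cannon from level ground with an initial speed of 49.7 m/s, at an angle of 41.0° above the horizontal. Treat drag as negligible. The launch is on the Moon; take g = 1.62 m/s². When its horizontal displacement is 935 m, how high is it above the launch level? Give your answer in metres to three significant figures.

309 m

vₓ = 49.70 cos 41.0° = 37.51 m/s; v_y0 = 49.70 sin 41.0° = 32.61 m/s.
At x = 935 m, t = x/vₓ = 935/37.51 = 24.93 s.
Height: y = v_y0 t − ½ g t² = 32.61 × 24.93 − 0.8100 × 24.93² = 812.8 − 503.3 = 309.5 m.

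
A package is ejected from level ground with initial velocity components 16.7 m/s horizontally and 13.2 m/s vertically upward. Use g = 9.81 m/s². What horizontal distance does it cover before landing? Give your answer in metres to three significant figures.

44.9 m

Flight time T = 2 v_y0 / g = 2.691 s.
Horizontal distance R = vₓ T = 16.70 × 2.691 = 44.94 m.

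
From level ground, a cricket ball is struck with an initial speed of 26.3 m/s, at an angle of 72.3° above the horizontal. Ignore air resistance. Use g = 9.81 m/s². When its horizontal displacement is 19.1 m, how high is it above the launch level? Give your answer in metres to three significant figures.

31.9 m

Components: vₓ = 26.30 cos 72.3° = 7.996 m/s, v_y0 = 26.30 sin 72.3° = 25.05 m/s.
At x = 19.1 m, t = x/vₓ = 19.1/7.996 = 2.389 s.
Height: y = v_y0 t − ½ g t² = 25.05 × 2.389 − 4.905 × 2.389² = 59.85 − 27.99 = 31.86 m.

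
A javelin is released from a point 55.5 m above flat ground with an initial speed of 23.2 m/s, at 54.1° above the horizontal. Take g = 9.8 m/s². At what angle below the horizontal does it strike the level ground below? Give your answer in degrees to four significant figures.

Horizontal component vₓ = 23.20 cos 54.1° = 13.60 m/s; vertical v_y0 = 23.20 sin 54.1° = 18.79 m/s.
The projectile lands when y = 55.5 + (18.79) t − ½·9.80·t² = 0. Positive root: t = (18.79 + √(18.79² + 2·9.80·55.5)) / 9.80 = (18.79 + 37.96) / 9.80 = 5.791 s.
At impact: v_y = v_y0 − g t = −37.96 m/s; vₓ = 13.60 m/s.
Angle below horizontal: arctan(|v_y|/vₓ) = arctan(37.96/13.60) = 70.28°.

70.28°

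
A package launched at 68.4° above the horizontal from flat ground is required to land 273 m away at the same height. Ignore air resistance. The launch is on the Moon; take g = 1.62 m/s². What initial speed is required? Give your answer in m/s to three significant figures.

25.4 m/s

On level ground R = v₀² sin 2θ / g ⇒ v₀ = √(gR / sin 2θ).
v₀ = √(1.62 × 273 / sin 136.8°) = √(442.3 / 0.6845) = √646.06 = 25.42 m/s.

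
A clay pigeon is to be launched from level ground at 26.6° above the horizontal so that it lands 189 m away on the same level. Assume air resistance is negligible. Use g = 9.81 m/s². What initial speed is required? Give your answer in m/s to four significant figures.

48.12 m/s

On level ground R = v₀² sin 2θ / g ⇒ v₀ = √(gR / sin 2θ).
v₀ = √(9.81 × 189 / sin 53.20°) = √(1854 / 0.8007) = √2315.5 = 48.12 m/s.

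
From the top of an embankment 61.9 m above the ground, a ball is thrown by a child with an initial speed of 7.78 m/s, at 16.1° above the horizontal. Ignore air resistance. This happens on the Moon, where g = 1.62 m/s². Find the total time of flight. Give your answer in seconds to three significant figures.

10.2 s

Components: vₓ = 7.780 cos 16.1° = 7.475 m/s, v_y0 = 7.780 sin 16.1° = 2.158 m/s.
With up positive and y = 0 at the ground: y(t) = 61.9 + (2.158) t − 0.8100 t². Setting y = 0 and taking the positive root: t = [2.158 + √(2.158² + 2·1.62·61.9)] / 1.62 = (2.158 + 14.33) / 1.62 = 10.17 s.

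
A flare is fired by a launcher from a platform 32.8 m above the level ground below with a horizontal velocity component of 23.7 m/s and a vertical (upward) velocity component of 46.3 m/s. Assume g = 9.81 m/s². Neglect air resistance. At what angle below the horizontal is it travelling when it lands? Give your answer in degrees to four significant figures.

Vertical motion (up positive, ground at y = 0): 4.905 t² − (46.30) t − 32.8 = 0, so t = (46.30 + √(46.30² + 2·9.81·32.8)) / 9.81 = (46.30 + 52.79) / 9.81 = 10.10 s.
At impact: v_y = v_y0 − g t = −52.79 m/s; vₓ = 23.70 m/s.
Angle below horizontal: arctan(|v_y|/vₓ) = arctan(52.79/23.70) = 65.82°.

65.82°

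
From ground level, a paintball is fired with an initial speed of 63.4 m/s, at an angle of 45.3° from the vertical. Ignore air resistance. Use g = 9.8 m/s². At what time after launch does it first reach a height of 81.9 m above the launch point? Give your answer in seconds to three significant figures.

Resolve: vₓ = 63.40 sin 45.3° = 45.06 m/s and v_y0 = 63.40 cos 45.3° = 44.60 m/s.
Require v_y0 t − ½ g t² = 81.9, i.e. 4.900 t² − 44.60 t + 81.9 = 0.
Quadratic formula: t = (44.60 ± √383.49) / 9.80 = (44.60 ± 19.58) / 9.80 → t = 2.552 s or 6.549 s.
The first (ascending) time is 2.552 s.

2.55 s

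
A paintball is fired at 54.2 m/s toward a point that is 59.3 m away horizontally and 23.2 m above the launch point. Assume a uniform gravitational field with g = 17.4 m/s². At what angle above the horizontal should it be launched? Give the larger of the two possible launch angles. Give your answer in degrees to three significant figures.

78.8°

Trajectory: y = x tanθ − g x² (1 + tan²θ)/(2v₀²). With x = 59.3, y = 23.2, v₀ = 54.2, g = 17.4:
10.41 tan²θ − 59.3 tanθ + (33.61) = 0.
tanθ = [59.3 ± √(59.3² − 4 × 10.41 × (33.61))] / (2 × 10.41) = (59.3 ± 46.00) / 20.83, giving tanθ = 0.6384 or 5.056.
θ = 32.56° or 78.81°; the larger is 78.81°.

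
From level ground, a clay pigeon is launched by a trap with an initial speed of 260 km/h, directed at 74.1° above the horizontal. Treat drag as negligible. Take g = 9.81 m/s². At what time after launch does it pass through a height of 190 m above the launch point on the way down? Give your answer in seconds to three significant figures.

10.5 s

Convert: 260 km/h = 260/3.6 = 72.22 m/s.
Horizontal component vₓ = 72.22 cos 74.1° = 19.79 m/s; vertical v_y0 = 72.22 sin 74.1° = 69.46 m/s.
Set y = v_y0 t − ½ g t² = 190: 4.905 t² − 69.46 t + 190 = 0.
Quadratic formula: t = (69.46 ± √1096.8) / 9.81 = (69.46 ± 33.12) / 9.81 → t = 3.705 s or 10.46 s.
The descending-branch root is 10.46 s.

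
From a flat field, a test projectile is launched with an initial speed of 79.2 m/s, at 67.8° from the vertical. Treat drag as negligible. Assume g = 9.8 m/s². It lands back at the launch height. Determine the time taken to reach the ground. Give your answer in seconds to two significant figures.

Components: vₓ = 79.20 sin 67.8° = 73.33 m/s, v_y0 = 79.20 cos 67.8° = 29.92 m/s.
It returns to y = 0 when t = 2 v_y0 / g = 2(29.92)/9.80 = 6.107 s.

6.1 s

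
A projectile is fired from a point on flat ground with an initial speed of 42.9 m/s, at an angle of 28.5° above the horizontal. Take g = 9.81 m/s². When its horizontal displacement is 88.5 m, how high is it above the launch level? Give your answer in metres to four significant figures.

Resolve: vₓ = 42.90 cos 28.5° = 37.70 m/s and v_y0 = 42.90 sin 28.5° = 20.47 m/s.
At x = 88.5 m, t = x/vₓ = 88.5/37.70 = 2.347 s.
Height: y = v_y0 t − ½ g t² = 20.47 × 2.347 − 4.905 × 2.347² = 48.05 − 27.03 = 21.02 m.

21.02 m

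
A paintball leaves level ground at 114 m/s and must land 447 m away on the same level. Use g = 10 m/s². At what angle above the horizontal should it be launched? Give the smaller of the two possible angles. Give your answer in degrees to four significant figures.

Level-ground range R = v₀² sin(2θ)/g ⇒ sin(2θ) = gR/v₀² = 10.0 × 447 / 114² = 0.3440.
2θ = 20.12° or 180° − 20.12° = 159.9°, so θ = 10.06° or 79.94°.
The smaller angle is 10.06°.

10.06°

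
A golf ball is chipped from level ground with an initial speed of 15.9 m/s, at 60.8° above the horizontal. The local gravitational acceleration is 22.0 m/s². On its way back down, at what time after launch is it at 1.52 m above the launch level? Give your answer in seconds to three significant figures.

1.14 s

Resolve: vₓ = 15.90 cos 60.8° = 7.757 m/s and v_y0 = 15.90 sin 60.8° = 13.88 m/s.
Set y = v_y0 t − ½ g t² = 1.52: 11.00 t² − 13.88 t + 1.52 = 0.
t = [13.88 ± √(13.88² − 2·22.0·1.52)] / 22.0 = (13.88 ± 11.21) / 22.0, so t = 0.1211 s or t = 1.141 s.
The descending-branch root is 1.141 s.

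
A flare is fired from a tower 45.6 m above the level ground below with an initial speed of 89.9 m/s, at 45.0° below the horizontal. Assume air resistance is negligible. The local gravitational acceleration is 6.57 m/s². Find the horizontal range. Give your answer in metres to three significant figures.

vₓ = 89.90 cos 45.0° = 63.57 m/s; v_y0 = −63.57 m/s (downward).
The projectile lands when y = 45.6 + (−63.57) t − ½·6.57·t² = 0. Positive root: t = (−63.57 + √(63.57² + 2·6.57·45.6)) / 6.57 = (−63.57 + 68.12) / 6.57 = 0.6925 s.
Horizontal distance: R = vₓ t = 63.57 × 0.6925 = 44.02 m.

44.0 m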